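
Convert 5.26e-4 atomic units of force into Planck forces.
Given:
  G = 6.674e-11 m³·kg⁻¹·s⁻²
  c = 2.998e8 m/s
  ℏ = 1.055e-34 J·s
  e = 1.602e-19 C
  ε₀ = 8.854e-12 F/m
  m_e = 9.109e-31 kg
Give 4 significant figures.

atomic unit of force: F_au = E_h/a₀ = m_e²e⁶/((4πε₀)³ℏ⁴) = 8.220e-8 N
Planck force: F_P = c⁴/G = 1.210e44 N
5.26e-4 × 8.220e-8 / 1.210e44 = 3.572e-55

3.572e-55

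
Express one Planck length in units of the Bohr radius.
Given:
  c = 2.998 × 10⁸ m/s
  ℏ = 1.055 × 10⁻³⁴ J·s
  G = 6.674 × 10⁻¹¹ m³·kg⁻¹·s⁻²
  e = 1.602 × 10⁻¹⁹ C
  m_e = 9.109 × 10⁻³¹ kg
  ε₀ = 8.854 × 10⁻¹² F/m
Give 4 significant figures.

3.051 × 10⁻²⁵

Planck length: ℓ_P = √(ℏG/c³) = 1.616 × 10⁻³⁵ m
Bohr radius: a₀ = 4πε₀ℏ²/(m_e e²) = 5.297 × 10⁻¹¹ m
ratio = 1.616 × 10⁻³⁵ / 5.297 × 10⁻¹¹ = 3.051 × 10⁻²⁵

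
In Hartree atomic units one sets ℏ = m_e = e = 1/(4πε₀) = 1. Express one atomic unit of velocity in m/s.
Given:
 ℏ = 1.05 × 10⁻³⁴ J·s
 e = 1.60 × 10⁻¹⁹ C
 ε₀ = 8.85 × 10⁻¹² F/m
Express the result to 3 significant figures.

2.19 × 10⁶ m/s

v_au = e²/(4πε₀ℏ)
  = 2.56 × 10⁻³⁸ / 1.17 × 10⁻⁴⁴
  = 2.19 × 10⁶ m/s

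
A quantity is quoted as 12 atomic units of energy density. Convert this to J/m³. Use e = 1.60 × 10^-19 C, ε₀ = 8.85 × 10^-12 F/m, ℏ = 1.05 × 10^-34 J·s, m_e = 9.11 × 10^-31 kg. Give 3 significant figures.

3.62 × 10^14 J/m³

One atomic unit of energy density: u_au = E_h/a₀³ = m_e⁴e¹⁰/((4πε₀)⁵ℏ⁸) = 3.01 × 10^13 J/m³.
12 × 3.01 × 10^13 J/m³ = 3.62 × 10^14 J/m³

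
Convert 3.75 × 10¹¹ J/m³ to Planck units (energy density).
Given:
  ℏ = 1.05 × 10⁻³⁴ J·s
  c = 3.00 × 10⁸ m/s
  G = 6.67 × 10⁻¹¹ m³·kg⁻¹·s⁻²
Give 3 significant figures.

Planck energy density: u_P = c⁷/(ℏG²) = 4.68 × 10¹¹³ J/m³.
3.75 × 10¹¹ / 4.68 × 10¹¹³ = 8.01 × 10⁻¹⁰³

8.01 × 10⁻¹⁰³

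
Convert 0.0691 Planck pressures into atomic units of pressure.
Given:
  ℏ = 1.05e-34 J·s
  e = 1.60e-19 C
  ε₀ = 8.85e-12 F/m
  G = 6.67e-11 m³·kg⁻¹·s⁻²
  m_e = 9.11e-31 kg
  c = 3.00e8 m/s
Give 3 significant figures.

1.07e99

Planck pressure: p_P = c⁷/(ℏG²) = 4.68e113 Pa
atomic unit of pressure: P_au = E_h/a₀³ = m_e⁴e¹⁰/((4πε₀)⁵ℏ⁸) = 3.01e13 Pa
0.0691 × 4.68e113 / 3.01e13 = 1.07e99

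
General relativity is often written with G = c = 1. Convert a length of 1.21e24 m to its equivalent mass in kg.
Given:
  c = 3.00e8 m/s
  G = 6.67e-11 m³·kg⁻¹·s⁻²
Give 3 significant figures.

1.63e51 kg

Length → mass via c²/G.
1.21e24 m × (c²/G) = 1.63e51 kg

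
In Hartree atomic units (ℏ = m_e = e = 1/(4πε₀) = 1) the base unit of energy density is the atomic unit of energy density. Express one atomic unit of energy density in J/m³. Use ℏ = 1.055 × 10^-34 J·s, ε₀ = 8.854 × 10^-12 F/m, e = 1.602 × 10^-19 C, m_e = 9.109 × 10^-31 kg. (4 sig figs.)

u_au = E_h/a₀³ = m_e⁴e¹⁰/((4πε₀)⁵ℏ⁸)
E_h = 4.354 × 10^-18 J
a₀ = 5.297 × 10^-11 m
E_h/a₀³ = 2.929 × 10^13 J/m³

2.929 × 10^13 J/m³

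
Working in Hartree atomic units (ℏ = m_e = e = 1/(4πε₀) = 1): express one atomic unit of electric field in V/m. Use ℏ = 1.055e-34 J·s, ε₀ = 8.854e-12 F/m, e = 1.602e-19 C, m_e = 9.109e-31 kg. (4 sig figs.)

The unique combination of the constants set to 1 with dimensions of electric field is E_au = E_h/(e a₀) = m_e²e⁵/((4πε₀)³ℏ⁴).
E_h = 4.354e-18 J
a₀ = 5.297e-11 m
E_h/(e·a₀) = 5.131e11 V/m

5.131e11 V/m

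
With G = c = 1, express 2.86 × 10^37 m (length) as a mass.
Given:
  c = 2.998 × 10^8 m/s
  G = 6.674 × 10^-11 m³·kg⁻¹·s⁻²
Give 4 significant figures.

3.852 × 10^64 kg

Length → mass via c²/G.
2.86 × 10^37 m × (c²/G) = 3.852 × 10^64 kg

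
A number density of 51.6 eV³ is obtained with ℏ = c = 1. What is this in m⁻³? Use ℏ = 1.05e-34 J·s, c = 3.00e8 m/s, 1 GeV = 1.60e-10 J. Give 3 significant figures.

Number density is [L]⁻³ = [E]³/(ℏc)³.
1 GeV³ → 1/(ℏc)³ × (1 GeV in J)³ = 1.31e47 m⁻³.
Convert the energy scale: 51.6 eV³ = 5.16e-26 GeV³.
Result: 5.16e-26 × 1.31e47 = 6.76e21 m⁻³.

6.76e21 m⁻³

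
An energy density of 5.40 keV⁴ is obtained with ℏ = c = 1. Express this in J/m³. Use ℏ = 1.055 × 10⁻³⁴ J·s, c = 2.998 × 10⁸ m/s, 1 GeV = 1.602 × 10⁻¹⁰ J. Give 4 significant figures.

[E]/[L]³ = [E]⁴/(ℏc)³; restore (ℏc)⁻³.
1 GeV⁴ → 1/(ℏc)³ × (1 GeV in J)⁴ = 2.082 × 10³⁷ J/m³.
Convert the energy scale: 5.40 keV⁴ = 5.40 × 10⁻²⁴ GeV⁴.
Result: 5.40 × 10⁻²⁴ × 2.082 × 10³⁷ = 1.124 × 10¹⁴ J/m³.

1.124 × 10¹⁴ J/m³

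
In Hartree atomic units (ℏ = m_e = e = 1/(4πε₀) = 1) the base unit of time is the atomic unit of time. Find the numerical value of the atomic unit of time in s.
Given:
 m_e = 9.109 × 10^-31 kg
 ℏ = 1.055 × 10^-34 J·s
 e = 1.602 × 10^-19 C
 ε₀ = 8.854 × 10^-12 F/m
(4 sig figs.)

2.423 × 10^-17 s

τ_au = (4πε₀)²ℏ³/(m_e e⁴)
E_h = 4.354 × 10^-18 J
ℏ/E_h = 2.423 × 10^-17 s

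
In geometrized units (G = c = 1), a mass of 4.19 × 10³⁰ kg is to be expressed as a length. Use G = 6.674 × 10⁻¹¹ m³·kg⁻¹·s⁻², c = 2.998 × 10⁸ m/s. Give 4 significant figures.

In G = c = 1 units mass has dimensions of length; the conversion factor is G/c².
4.19 × 10³⁰ kg × (G/c²) = 3.111 × 10³ m

3.111 × 10³ m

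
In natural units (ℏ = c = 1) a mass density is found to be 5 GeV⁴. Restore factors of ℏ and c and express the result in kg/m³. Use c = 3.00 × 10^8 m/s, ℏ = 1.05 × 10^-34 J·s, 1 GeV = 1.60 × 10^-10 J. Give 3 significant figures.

Mass density is [E]/(c²[L]³) = [E]⁴/(ℏ³c⁵).
1 GeV⁴ → 1/(ℏ³c⁵) × (1 GeV in J)⁴ = 2.33 × 10^20 kg/m³.
Result: 5 × 2.33 × 10^20 = 1.16 × 10^21 kg/m³.

1.16 × 10^21 kg/m³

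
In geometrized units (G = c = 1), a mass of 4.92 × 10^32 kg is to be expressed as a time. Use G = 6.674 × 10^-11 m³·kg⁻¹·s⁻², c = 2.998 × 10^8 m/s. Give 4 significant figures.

1.219 × 10^-3 s

Mass → time via G/c³.
4.92 × 10^32 kg × (G/c³) = 1.219 × 10^-3 s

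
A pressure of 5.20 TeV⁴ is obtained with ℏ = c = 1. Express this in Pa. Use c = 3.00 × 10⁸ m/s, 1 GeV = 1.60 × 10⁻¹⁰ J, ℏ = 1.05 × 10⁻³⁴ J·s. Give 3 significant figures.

1.09 × 10⁵⁰ Pa

Pressure is [E]/[L]³ = [E]⁴/(ℏc)³.
1 GeV⁴ → 1/(ℏc)³ × (1 GeV in J)⁴ = 2.10 × 10³⁷ Pa.
Convert the energy scale: 5.20 TeV⁴ = 5.20 × 10¹² GeV⁴.
Result: 5.20 × 10¹² × 2.10 × 10³⁷ = 1.09 × 10⁵⁰ Pa.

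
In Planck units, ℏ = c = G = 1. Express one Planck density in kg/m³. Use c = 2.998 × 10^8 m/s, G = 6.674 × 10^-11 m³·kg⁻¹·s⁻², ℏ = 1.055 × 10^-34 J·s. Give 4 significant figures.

5.154 × 10^96 kg/m³

The unique combination of the constants set to 1 with dimensions of density is ρ_P = c⁵/(ℏG²).
  = 2.422 × 10^42 / 4.699 × 10^-55
  = 5.154 × 10^96 kg/m³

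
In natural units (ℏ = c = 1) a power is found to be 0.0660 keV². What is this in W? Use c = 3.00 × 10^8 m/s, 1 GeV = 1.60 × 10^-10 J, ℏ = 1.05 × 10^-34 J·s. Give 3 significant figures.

Power is [E]/[T] = [E]²/ℏ.
1 GeV² → 1/ℏ × (1 GeV in J)² = 2.44 × 10^14 W.
Convert the energy scale: 0.0660 keV² = 6.60 × 10^-14 GeV².
Result: 6.60 × 10^-14 × 2.44 × 10^14 = 16.1 W.

16.1 W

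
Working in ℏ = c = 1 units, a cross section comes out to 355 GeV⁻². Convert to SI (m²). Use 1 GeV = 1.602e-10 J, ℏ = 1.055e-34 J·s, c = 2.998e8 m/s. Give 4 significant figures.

1.384e-29 m²

Area is [L]² = [E]⁻²·(ℏc)²; restore (ℏc)².
1 GeV⁻² → (ℏc)² × (1 GeV in J)⁻² = 3.898e-32 m².
Result: 355 × 3.898e-32 = 1.384e-29 m².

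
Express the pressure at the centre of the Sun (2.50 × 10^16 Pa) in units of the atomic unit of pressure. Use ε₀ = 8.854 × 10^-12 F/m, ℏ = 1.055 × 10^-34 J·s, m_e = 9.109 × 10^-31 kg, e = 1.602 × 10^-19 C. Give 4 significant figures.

853.5

atomic unit of pressure: P_au = E_h/a₀³ = m_e⁴e¹⁰/((4πε₀)⁵ℏ⁸) = 2.929 × 10^13 Pa.
2.50 × 10^16 / 2.929 × 10^13 = 853.5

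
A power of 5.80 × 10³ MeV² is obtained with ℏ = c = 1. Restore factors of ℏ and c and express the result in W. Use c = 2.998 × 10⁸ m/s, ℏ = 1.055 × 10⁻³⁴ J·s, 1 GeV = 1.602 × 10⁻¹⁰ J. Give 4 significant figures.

Power is [E]/[T] = [E]²/ℏ.
1 GeV² → 1/ℏ × (1 GeV in J)² = 2.433 × 10¹⁴ W.
Convert the energy scale: 5.80 × 10³ MeV² = 5.80 × 10⁻³ GeV².
Result: 5.80 × 10⁻³ × 2.433 × 10¹⁴ = 1.411 × 10¹² W.

1.411 × 10¹² W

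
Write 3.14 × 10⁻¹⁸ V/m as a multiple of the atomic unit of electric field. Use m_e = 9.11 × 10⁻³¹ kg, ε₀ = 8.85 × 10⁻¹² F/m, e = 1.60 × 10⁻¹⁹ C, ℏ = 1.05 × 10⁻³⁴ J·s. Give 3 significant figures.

6.03 × 10⁻³⁰

atomic unit of electric field: E_au = E_h/(e a₀) = m_e²e⁵/((4πε₀)³ℏ⁴) = 5.20 × 10¹¹ V/m.
3.14 × 10⁻¹⁸ / 5.20 × 10¹¹ = 6.03 × 10⁻³⁰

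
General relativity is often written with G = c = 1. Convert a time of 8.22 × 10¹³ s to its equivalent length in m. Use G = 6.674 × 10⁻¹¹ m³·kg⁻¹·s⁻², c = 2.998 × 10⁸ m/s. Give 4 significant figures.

Time → length via c.
8.22 × 10¹³ s × (c) = 2.464 × 10²² m

2.464 × 10²² m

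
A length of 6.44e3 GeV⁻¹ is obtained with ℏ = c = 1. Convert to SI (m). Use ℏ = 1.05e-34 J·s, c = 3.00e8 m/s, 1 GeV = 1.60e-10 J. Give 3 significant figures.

1.27e-12 m

A length is [E]⁻¹ in ℏ=c=1; restore one factor of ℏc.
1 GeV⁻¹ → ℏc × (1 GeV in J)⁻¹ = 1.97e-16 m.
Result: 6.44e3 × 1.97e-16 = 1.27e-12 m.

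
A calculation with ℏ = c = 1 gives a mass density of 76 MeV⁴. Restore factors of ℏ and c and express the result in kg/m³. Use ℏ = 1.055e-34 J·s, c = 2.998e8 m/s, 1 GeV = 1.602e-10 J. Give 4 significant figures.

1.760e10 kg/m³

Mass density is [E]/(c²[L]³) = [E]⁴/(ℏ³c⁵).
1 GeV⁴ → 1/(ℏ³c⁵) × (1 GeV in J)⁴ = 2.316e20 kg/m³.
Convert the energy scale: 76 MeV⁴ = 7.60e-11 GeV⁴.
Result: 7.60e-11 × 2.316e20 = 1.760e10 kg/m³.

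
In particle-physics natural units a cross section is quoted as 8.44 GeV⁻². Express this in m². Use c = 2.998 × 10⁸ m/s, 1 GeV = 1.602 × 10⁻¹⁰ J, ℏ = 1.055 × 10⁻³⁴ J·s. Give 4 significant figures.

3.290 × 10⁻³¹ m²

Area is [L]² = [E]⁻²·(ℏc)²; restore (ℏc)².
1 GeV⁻² → (ℏc)² × (1 GeV in J)⁻² = 3.898 × 10⁻³² m².
Result: 8.44 × 3.898 × 10⁻³² = 3.290 × 10⁻³¹ m².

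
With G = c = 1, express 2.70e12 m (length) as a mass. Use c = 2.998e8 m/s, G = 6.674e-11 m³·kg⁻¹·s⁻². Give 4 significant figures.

3.636e39 kg

Length → mass via c²/G.
2.70e12 m × (c²/G) = 3.636e39 kg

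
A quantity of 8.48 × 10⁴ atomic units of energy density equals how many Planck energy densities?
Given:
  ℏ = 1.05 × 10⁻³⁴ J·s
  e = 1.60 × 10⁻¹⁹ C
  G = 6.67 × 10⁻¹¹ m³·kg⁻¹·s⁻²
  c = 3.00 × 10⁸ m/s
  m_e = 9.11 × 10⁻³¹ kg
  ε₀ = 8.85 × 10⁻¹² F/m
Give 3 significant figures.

atomic unit of energy density: u_au = E_h/a₀³ = m_e⁴e¹⁰/((4πε₀)⁵ℏ⁸) = 3.01 × 10¹³ J/m³
Planck energy density: u_P = c⁷/(ℏG²) = 4.68 × 10¹¹³ J/m³
8.48 × 10⁴ × 3.01 × 10¹³ / 4.68 × 10¹¹³ = 5.46 × 10⁻⁹⁶

5.46 × 10⁻⁹⁶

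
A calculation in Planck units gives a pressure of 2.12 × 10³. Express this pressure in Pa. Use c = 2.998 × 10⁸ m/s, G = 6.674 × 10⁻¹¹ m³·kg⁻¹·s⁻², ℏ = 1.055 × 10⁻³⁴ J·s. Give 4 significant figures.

9.820 × 10¹¹⁶ Pa

One Planck pressure: p_P = c⁷/(ℏG²) = 4.632 × 10¹¹³ Pa.
2.12 × 10³ × 4.632 × 10¹¹³ Pa = 9.820 × 10¹¹⁶ Pa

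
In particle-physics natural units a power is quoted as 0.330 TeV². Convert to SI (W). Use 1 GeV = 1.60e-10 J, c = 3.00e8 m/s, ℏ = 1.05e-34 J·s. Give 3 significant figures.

Power is [E]/[T] = [E]²/ℏ.
1 GeV² → 1/ℏ × (1 GeV in J)² = 2.44e14 W.
Convert the energy scale: 0.330 TeV² = 3.30e5 GeV².
Result: 3.30e5 × 2.44e14 = 8.05e19 W.

8.05e19 W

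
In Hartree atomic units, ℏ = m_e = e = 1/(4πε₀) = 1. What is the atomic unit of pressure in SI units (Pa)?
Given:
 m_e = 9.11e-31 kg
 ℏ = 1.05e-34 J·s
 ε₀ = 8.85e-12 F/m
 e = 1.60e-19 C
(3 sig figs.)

3.01e13 Pa

The unique combination of the constants set to 1 with dimensions of pressure is P_au = E_h/a₀³ = m_e⁴e¹⁰/((4πε₀)⁵ℏ⁸).
E_h = 4.38e-18 J
a₀ = 5.26e-11 m
E_h/a₀³ = 3.01e13 Pa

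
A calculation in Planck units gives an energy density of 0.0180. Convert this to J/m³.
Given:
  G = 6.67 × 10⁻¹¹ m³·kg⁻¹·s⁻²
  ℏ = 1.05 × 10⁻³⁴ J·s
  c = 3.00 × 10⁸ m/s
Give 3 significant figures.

One Planck energy density: u_P = c⁷/(ℏG²) = 4.68 × 10¹¹³ J/m³.
0.0180 × 4.68 × 10¹¹³ J/m³ = 8.43 × 10¹¹¹ J/m³

8.43 × 10¹¹¹ J/m³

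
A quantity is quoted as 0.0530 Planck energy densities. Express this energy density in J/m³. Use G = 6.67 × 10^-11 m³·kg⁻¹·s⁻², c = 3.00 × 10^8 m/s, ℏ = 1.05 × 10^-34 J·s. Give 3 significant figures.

One Planck energy density: u_P = c⁷/(ℏG²) = 4.68 × 10^113 J/m³.
0.0530 × 4.68 × 10^113 J/m³ = 2.48 × 10^112 J/m³

2.48 × 10^112 J/m³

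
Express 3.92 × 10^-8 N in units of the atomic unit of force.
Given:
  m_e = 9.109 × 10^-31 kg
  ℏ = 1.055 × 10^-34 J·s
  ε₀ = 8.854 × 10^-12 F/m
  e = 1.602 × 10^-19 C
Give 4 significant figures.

atomic unit of force: F_au = E_h/a₀ = m_e²e⁶/((4πε₀)³ℏ⁴) = 8.220 × 10^-8 N.
3.92 × 10^-8 / 8.220 × 10^-8 = 0.4769

0.4769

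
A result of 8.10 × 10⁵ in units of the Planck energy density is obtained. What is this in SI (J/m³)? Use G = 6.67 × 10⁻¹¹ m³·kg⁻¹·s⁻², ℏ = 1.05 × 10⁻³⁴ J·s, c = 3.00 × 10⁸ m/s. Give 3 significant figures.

3.79 × 10¹¹⁹ J/m³

One Planck energy density: u_P = c⁷/(ℏG²) = 4.68 × 10¹¹³ J/m³.
8.10 × 10⁵ × 4.68 × 10¹¹³ J/m³ = 3.79 × 10¹¹⁹ J/m³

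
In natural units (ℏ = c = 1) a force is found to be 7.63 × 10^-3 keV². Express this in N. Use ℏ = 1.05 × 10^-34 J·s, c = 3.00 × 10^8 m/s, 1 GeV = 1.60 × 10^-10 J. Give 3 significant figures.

Force is [E]/[L] = [E]²/(ℏc); restore (ℏc)⁻¹.
1 GeV² → 1/(ℏc) × (1 GeV in J)² = 8.13 × 10^5 N.
Convert the energy scale: 7.63 × 10^-3 keV² = 7.63 × 10^-15 GeV².
Result: 7.63 × 10^-15 × 8.13 × 10^5 = 6.20 × 10^-9 N.

6.20 × 10^-9 N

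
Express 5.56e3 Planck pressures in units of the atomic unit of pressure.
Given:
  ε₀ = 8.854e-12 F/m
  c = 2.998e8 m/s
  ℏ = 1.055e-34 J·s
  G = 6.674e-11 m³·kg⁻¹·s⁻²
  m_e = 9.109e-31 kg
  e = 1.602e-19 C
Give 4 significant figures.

Planck pressure: p_P = c⁷/(ℏG²) = 4.632e113 Pa
atomic unit of pressure: P_au = E_h/a₀³ = m_e⁴e¹⁰/((4πε₀)⁵ℏ⁸) = 2.929e13 Pa
5.56e3 × 4.632e113 / 2.929e13 = 8.793e103

8.793e103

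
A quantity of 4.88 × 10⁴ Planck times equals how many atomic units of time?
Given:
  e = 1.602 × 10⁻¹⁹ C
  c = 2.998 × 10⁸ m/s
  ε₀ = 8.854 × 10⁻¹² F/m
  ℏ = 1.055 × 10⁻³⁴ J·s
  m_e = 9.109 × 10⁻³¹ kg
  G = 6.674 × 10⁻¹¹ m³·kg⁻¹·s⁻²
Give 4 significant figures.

Planck time: t_P = √(ℏG/c⁵) = 5.392 × 10⁻⁴⁴ s
atomic unit of time: τ_au = (4πε₀)²ℏ³/(m_e e⁴) = 2.423 × 10⁻¹⁷ s
4.88 × 10⁴ × 5.392 × 10⁻⁴⁴ / 2.423 × 10⁻¹⁷ = 1.086 × 10⁻²²

1.086 × 10⁻²²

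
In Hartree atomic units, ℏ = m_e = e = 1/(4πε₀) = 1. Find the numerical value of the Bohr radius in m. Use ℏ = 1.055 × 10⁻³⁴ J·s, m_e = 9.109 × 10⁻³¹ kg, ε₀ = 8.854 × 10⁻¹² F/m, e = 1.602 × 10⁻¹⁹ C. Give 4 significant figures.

5.297 × 10⁻¹¹ m

Dimensional analysis gives a₀ = 4πε₀ℏ²/(m_e e²).
  = 1.238 × 10⁻⁷⁸ / 2.338 × 10⁻⁶⁸
  = 5.297 × 10⁻¹¹ m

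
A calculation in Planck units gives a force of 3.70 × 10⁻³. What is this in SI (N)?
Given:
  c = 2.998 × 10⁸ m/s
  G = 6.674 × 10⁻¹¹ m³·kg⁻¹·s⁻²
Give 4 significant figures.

One Planck force: F_P = c⁴/G = 1.210 × 10⁴⁴ N.
3.70 × 10⁻³ × 1.210 × 10⁴⁴ N = 4.479 × 10⁴¹ N

4.479 × 10⁴¹ N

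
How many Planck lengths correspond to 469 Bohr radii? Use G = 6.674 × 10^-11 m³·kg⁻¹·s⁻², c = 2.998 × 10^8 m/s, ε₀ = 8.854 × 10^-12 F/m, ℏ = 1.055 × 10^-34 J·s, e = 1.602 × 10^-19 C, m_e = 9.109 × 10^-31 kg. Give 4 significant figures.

1.537 × 10^27

Bohr radius: a₀ = 4πε₀ℏ²/(m_e e²) = 5.297 × 10^-11 m
Planck length: ℓ_P = √(ℏG/c³) = 1.616 × 10^-35 m
469 × 5.297 × 10^-11 / 1.616 × 10^-35 = 1.537 × 10^27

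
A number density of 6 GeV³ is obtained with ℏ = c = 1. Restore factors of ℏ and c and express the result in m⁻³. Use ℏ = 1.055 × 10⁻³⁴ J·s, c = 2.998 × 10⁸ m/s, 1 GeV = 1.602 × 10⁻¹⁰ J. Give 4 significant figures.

Number density is [L]⁻³ = [E]³/(ℏc)³.
1 GeV³ → 1/(ℏc)³ × (1 GeV in J)³ = 1.299 × 10⁴⁷ m⁻³.
Result: 6 × 1.299 × 10⁴⁷ = 7.796 × 10⁴⁷ m⁻³.

7.796 × 10⁴⁷ m⁻³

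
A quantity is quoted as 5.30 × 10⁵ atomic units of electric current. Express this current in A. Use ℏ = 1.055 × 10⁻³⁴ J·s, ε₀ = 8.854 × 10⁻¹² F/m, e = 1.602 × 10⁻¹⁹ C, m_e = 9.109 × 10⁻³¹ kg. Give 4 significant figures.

3.504 × 10³ A

One atomic unit of electric current: I_au = e E_h/ℏ = m_e e⁵/((4πε₀)²ℏ³) = 6.612 × 10⁻³ A.
5.30 × 10⁵ × 6.612 × 10⁻³ A = 3.504 × 10³ A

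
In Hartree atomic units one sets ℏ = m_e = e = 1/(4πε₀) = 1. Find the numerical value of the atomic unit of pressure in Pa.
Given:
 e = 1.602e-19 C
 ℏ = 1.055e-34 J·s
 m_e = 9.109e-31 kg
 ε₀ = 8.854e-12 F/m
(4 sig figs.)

P_au = E_h/a₀³ = m_e⁴e¹⁰/((4πε₀)⁵ℏ⁸)
E_h = 4.354e-18 J
a₀ = 5.297e-11 m
E_h/a₀³ = 2.929e13 Pa

2.929e13 Pa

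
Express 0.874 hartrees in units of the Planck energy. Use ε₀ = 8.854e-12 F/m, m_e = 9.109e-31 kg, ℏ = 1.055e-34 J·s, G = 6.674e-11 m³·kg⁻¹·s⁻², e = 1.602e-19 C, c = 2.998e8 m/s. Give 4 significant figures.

hartree: E_h = m_e e⁴/(4πε₀ℏ)² = 4.354e-18 J
Planck energy: E_P = √(ℏc⁵/G) = 1.957e9 J
0.874 × 4.354e-18 / 1.957e9 = 1.945e-27

1.945e-27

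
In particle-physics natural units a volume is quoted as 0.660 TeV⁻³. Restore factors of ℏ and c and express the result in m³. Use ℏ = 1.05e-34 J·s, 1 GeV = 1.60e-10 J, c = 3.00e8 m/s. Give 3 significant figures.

Volume is [L]³ = [E]⁻³·(ℏc)³.
1 GeV⁻³ → (ℏc)³ × (1 GeV in J)⁻³ = 7.63e-48 m³.
Convert the energy scale: 0.660 TeV⁻³ = 6.60e-10 GeV⁻³.
Result: 6.60e-10 × 7.63e-48 = 5.04e-57 m³.

5.04e-57 m³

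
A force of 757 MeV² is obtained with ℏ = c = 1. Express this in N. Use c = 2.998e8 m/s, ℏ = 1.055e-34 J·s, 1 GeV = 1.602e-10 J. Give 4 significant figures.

Force is [E]/[L] = [E]²/(ℏc); restore (ℏc)⁻¹.
1 GeV² → 1/(ℏc) × (1 GeV in J)² = 8.114e5 N.
Convert the energy scale: 757 MeV² = 7.57e-4 GeV².
Result: 7.57e-4 × 8.114e5 = 614.2 N.

614.2 N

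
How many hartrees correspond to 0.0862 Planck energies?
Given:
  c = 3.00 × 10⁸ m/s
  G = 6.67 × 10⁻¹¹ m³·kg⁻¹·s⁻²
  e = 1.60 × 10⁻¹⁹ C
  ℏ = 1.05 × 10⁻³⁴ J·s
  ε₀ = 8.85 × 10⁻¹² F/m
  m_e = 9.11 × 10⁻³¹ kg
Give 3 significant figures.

Planck energy: E_P = √(ℏc⁵/G) = 1.96 × 10⁹ J
hartree: E_h = m_e e⁴/(4πε₀ℏ)² = 4.38 × 10⁻¹⁸ J
0.0862 × 1.96 × 10⁹ / 4.38 × 10⁻¹⁸ = 3.85 × 10²⁵

3.85 × 10²⁵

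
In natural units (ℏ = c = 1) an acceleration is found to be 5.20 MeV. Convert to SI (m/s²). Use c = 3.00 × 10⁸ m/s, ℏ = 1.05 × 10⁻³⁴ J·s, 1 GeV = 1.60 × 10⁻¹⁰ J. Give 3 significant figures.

Acceleration is [L]/[T]² = c·[E]/ℏ.
1 GeV → c/ℏ × (1 GeV in J) = 4.57 × 10³² m/s².
Convert the energy scale: 5.20 MeV = 5.20 × 10⁻³ GeV.
Result: 5.20 × 10⁻³ × 4.57 × 10³² = 2.38 × 10³⁰ m/s².

2.38 × 10³⁰ m/s²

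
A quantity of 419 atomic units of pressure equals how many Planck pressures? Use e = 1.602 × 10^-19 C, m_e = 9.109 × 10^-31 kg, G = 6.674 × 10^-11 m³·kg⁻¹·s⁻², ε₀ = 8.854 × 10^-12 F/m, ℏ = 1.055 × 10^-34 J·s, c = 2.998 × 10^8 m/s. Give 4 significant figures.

2.649 × 10^-98

atomic unit of pressure: P_au = E_h/a₀³ = m_e⁴e¹⁰/((4πε₀)⁵ℏ⁸) = 2.929 × 10^13 Pa
Planck pressure: p_P = c⁷/(ℏG²) = 4.632 × 10^113 Pa
419 × 2.929 × 10^13 / 4.632 × 10^113 = 2.649 × 10^-98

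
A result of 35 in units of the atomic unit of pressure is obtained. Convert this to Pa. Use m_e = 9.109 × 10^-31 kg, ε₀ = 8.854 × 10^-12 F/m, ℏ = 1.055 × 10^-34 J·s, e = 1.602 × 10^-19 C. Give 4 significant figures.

One atomic unit of pressure: P_au = E_h/a₀³ = m_e⁴e¹⁰/((4πε₀)⁵ℏ⁸) = 2.929 × 10^13 Pa.
35 × 2.929 × 10^13 Pa = 1.025 × 10^15 Pa

1.025 × 10^15 Pa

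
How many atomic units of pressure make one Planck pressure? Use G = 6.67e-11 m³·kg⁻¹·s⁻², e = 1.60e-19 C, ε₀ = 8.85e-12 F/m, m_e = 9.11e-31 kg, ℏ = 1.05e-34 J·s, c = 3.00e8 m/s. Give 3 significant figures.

Planck pressure: p_P = c⁷/(ℏG²) = 4.68e113 Pa
atomic unit of pressure: P_au = E_h/a₀³ = m_e⁴e¹⁰/((4πε₀)⁵ℏ⁸) = 3.01e13 Pa
ratio = 4.68e113 / 3.01e13 = 1.55e100

1.55e100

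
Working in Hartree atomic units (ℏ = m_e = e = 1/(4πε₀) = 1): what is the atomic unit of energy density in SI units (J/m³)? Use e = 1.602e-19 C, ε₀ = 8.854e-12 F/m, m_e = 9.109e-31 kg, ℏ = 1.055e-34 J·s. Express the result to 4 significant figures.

From ℏ = m_e = e = 1/(4πε₀) = 1 the energy density scale is u_au = E_h/a₀³ = m_e⁴e¹⁰/((4πε₀)⁵ℏ⁸).
E_h = 4.354e-18 J
a₀ = 5.297e-11 m
E_h/a₀³ = 2.929e13 J/m³

2.929e13 J/m³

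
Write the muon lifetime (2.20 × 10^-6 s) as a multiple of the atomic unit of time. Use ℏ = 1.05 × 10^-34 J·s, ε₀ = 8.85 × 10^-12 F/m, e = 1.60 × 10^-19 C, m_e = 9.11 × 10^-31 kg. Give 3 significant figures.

atomic unit of time: τ_au = (4πε₀)²ℏ³/(m_e e⁴) = 2.40 × 10^-17 s.
2.20 × 10^-6 / 2.40 × 10^-17 = 9.17 × 10^10

9.17 × 10^10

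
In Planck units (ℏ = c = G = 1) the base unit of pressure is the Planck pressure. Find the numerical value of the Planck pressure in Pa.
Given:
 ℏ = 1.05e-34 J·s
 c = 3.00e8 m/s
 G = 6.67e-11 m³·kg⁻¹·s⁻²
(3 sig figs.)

4.68e113 Pa

p_P = c⁷/(ℏG²)
  = 2.19e59 / 4.67e-55
  = 4.68e113 Pa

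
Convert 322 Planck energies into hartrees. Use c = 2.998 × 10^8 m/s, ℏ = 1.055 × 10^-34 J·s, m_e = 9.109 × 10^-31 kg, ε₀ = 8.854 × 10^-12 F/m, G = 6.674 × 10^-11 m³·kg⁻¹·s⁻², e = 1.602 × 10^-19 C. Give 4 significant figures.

1.447 × 10^29

Planck energy: E_P = √(ℏc⁵/G) = 1.957 × 10^9 J
hartree: E_h = m_e e⁴/(4πε₀ℏ)² = 4.354 × 10^-18 J
322 × 1.957 × 10^9 / 4.354 × 10^-18 = 1.447 × 10^29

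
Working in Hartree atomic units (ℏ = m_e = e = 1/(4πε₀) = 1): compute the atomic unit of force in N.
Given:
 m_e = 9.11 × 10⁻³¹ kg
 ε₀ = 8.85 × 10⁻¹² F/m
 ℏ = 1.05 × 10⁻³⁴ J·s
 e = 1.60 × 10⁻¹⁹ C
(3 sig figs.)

The unique combination of the constants set to 1 with dimensions of force is F_au = E_h/a₀ = m_e²e⁶/((4πε₀)³ℏ⁴).
E_h = 4.38 × 10⁻¹⁸ J
a₀ = 5.26 × 10⁻¹¹ m
E_h/a₀ = 8.33 × 10⁻⁸ N

8.33 × 10⁻⁸ N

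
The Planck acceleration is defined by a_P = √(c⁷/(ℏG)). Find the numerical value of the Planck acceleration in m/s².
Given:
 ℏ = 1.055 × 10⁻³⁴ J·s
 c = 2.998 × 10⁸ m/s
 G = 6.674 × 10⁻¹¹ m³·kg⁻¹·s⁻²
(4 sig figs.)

5.560 × 10⁵¹ m/s²

a_P = √(c⁷/(ℏG))
  = √(3.092 × 10¹⁰³)
  = 5.560 × 10⁵¹ m/s²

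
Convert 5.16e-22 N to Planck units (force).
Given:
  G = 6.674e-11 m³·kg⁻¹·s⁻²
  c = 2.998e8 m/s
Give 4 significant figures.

Planck force: F_P = c⁴/G = 1.210e44 N.
5.16e-22 / 1.210e44 = 4.263e-66

4.263e-66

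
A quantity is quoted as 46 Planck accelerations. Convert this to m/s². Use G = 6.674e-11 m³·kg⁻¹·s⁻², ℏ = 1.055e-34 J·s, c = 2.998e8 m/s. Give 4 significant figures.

One Planck acceleration: a_P = √(c⁷/(ℏG)) = 5.560e51 m/s².
46 × 5.560e51 m/s² = 2.558e53 m/s²

2.558e53 m/s²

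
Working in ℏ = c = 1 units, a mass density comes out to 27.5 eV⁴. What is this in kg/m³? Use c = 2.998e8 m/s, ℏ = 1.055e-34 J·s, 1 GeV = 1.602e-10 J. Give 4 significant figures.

Mass density is [E]/(c²[L]³) = [E]⁴/(ℏ³c⁵).
1 GeV⁴ → 1/(ℏ³c⁵) × (1 GeV in J)⁴ = 2.316e20 kg/m³.
Convert the energy scale: 27.5 eV⁴ = 2.75e-35 GeV⁴.
Result: 2.75e-35 × 2.316e20 = 6.369e-15 kg/m³.

6.369e-15 kg/m³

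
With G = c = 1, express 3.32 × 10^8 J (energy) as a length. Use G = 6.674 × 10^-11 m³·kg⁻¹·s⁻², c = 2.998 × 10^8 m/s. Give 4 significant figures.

2.743 × 10^-36 m

Energy → length via G/c⁴.
3.32 × 10^8 J × (G/c⁴) = 2.743 × 10^-36 m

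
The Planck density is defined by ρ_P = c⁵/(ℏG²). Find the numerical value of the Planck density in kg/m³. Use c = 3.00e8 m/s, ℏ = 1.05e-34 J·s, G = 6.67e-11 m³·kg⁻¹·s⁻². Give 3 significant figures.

5.20e96 kg/m³

ρ_P = c⁵/(ℏG²)
  = 2.43e42 / 4.67e-55
  = 5.20e96 kg/m³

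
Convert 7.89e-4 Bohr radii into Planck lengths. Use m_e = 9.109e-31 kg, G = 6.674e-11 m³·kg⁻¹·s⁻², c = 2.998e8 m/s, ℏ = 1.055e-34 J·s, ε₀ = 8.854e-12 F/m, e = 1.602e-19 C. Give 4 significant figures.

Bohr radius: a₀ = 4πε₀ℏ²/(m_e e²) = 5.297e-11 m
Planck length: ℓ_P = √(ℏG/c³) = 1.616e-35 m
7.89e-4 × 5.297e-11 / 1.616e-35 = 2.586e21

2.586e21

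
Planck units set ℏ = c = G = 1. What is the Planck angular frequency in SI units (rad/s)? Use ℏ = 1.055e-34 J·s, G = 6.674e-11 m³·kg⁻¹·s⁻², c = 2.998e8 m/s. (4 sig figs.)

Dimensional analysis gives ω_P = √(c⁵/(ℏG)).
  = √(3.440e86)
  = 1.855e43 rad/s

1.855e43 rad/s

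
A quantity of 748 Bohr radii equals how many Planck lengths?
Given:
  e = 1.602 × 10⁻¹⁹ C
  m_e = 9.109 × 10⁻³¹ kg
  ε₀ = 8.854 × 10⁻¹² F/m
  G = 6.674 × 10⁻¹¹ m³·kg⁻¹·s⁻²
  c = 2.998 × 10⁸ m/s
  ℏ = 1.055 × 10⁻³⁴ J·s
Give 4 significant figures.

2.451 × 10²⁷

Bohr radius: a₀ = 4πε₀ℏ²/(m_e e²) = 5.297 × 10⁻¹¹ m
Planck length: ℓ_P = √(ℏG/c³) = 1.616 × 10⁻³⁵ m
748 × 5.297 × 10⁻¹¹ / 1.616 × 10⁻³⁵ = 2.451 × 10²⁷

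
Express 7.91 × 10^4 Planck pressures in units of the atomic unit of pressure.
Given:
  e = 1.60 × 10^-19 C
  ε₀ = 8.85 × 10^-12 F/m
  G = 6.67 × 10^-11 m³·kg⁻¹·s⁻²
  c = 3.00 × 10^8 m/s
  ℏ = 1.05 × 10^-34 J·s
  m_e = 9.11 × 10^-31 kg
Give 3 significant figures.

1.23 × 10^105

Planck pressure: p_P = c⁷/(ℏG²) = 4.68 × 10^113 Pa
atomic unit of pressure: P_au = E_h/a₀³ = m_e⁴e¹⁰/((4πε₀)⁵ℏ⁸) = 3.01 × 10^13 Pa
7.91 × 10^4 × 4.68 × 10^113 / 3.01 × 10^13 = 1.23 × 10^105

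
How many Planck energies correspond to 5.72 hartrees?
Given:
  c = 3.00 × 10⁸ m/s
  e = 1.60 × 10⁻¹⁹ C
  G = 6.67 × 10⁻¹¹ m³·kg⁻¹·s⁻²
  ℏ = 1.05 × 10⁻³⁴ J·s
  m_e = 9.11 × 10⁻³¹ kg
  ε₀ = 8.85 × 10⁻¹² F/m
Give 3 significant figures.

1.28 × 10⁻²⁶

hartree: E_h = m_e e⁴/(4πε₀ℏ)² = 4.38 × 10⁻¹⁸ J
Planck energy: E_P = √(ℏc⁵/G) = 1.96 × 10⁹ J
5.72 × 4.38 × 10⁻¹⁸ / 1.96 × 10⁹ = 1.28 × 10⁻²⁶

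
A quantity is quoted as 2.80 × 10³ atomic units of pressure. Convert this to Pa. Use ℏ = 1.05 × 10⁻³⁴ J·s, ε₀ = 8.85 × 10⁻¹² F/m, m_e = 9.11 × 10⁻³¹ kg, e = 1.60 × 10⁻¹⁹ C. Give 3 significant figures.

One atomic unit of pressure: P_au = E_h/a₀³ = m_e⁴e¹⁰/((4πε₀)⁵ℏ⁸) = 3.01 × 10¹³ Pa.
2.80 × 10³ × 3.01 × 10¹³ Pa = 8.44 × 10¹⁶ Pa

8.44 × 10¹⁶ Pa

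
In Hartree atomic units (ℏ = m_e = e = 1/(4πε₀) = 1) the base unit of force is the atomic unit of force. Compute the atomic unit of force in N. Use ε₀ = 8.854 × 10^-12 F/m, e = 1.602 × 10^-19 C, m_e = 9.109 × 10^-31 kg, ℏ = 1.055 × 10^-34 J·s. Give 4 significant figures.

8.220 × 10^-8 N

F_au = E_h/a₀ = m_e²e⁶/((4πε₀)³ℏ⁴)
E_h = 4.354 × 10^-18 J
a₀ = 5.297 × 10^-11 m
E_h/a₀ = 8.220 × 10^-8 N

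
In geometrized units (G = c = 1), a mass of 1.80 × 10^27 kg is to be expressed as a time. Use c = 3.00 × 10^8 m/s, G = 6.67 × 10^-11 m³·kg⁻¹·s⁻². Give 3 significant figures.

4.45 × 10^-9 s

Mass → time via G/c³.
1.80 × 10^27 kg × (G/c³) = 4.45 × 10^-9 s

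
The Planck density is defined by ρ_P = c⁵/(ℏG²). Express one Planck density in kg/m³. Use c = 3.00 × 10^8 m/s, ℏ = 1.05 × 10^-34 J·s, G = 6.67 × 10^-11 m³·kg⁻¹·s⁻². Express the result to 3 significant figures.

ρ_P = c⁵/(ℏG²)
  = 2.43 × 10^42 / 4.67 × 10^-55
  = 5.20 × 10^96 kg/m³

5.20 × 10^96 kg/m³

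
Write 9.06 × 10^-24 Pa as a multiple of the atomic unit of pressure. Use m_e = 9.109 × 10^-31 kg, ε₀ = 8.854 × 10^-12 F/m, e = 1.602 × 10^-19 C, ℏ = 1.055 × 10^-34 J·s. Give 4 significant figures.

atomic unit of pressure: P_au = E_h/a₀³ = m_e⁴e¹⁰/((4πε₀)⁵ℏ⁸) = 2.929 × 10^13 Pa.
9.06 × 10^-24 / 2.929 × 10^13 = 3.093 × 10^-37

3.093 × 10^-37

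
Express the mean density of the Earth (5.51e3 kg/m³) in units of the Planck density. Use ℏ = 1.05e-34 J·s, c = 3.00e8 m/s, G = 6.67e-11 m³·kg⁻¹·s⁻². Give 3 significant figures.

1.06e-93

Planck density: ρ_P = c⁵/(ℏG²) = 5.20e96 kg/m³.
5.51e3 / 5.20e96 = 1.06e-93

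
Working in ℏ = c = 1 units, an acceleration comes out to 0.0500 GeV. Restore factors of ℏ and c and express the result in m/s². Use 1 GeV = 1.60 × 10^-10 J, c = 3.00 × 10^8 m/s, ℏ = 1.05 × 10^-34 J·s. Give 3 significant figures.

2.29 × 10^31 m/s²

Acceleration is [L]/[T]² = c·[E]/ℏ.
1 GeV → c/ℏ × (1 GeV in J) = 4.57 × 10^32 m/s².
Result: 0.0500 × 4.57 × 10^32 = 2.29 × 10^31 m/s².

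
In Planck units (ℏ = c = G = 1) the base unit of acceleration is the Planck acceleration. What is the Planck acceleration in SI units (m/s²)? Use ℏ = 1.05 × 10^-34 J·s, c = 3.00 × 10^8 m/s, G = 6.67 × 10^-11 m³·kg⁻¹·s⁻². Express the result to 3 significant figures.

5.59 × 10^51 m/s²

a_P = √(c⁷/(ℏG))
  = √(3.12 × 10^103)
  = 5.59 × 10^51 m/s²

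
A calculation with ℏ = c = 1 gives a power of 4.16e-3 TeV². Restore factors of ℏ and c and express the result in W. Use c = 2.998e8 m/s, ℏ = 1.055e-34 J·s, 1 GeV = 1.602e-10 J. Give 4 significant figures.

1.012e18 W

Power is [E]/[T] = [E]²/ℏ.
1 GeV² → 1/ℏ × (1 GeV in J)² = 2.433e14 W.
Convert the energy scale: 4.16e-3 TeV² = 4.16e3 GeV².
Result: 4.16e3 × 2.433e14 = 1.012e18 W.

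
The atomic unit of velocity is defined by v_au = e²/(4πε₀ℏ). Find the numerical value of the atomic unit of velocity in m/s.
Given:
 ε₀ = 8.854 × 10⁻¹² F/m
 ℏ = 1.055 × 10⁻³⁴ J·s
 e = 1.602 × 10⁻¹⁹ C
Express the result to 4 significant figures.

2.186 × 10⁶ m/s

v_au = e²/(4πε₀ℏ)
  = 2.566 × 10⁻³⁸ / 1.174 × 10⁻⁴⁴
  = 2.186 × 10⁶ m/s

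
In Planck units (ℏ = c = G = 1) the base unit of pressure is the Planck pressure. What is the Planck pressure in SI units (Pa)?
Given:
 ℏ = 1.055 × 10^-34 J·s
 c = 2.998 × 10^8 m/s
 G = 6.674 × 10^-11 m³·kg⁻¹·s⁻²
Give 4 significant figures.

p_P = c⁷/(ℏG²)
  = 2.177 × 10^59 / 4.699 × 10^-55
  = 4.632 × 10^113 Pa

4.632 × 10^113 Pa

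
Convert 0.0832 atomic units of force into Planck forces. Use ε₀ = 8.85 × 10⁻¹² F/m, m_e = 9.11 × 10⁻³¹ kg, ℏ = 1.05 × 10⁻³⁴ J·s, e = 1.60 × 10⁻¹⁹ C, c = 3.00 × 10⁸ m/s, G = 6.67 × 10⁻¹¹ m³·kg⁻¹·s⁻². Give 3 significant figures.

5.71 × 10⁻⁵³

atomic unit of force: F_au = E_h/a₀ = m_e²e⁶/((4πε₀)³ℏ⁴) = 8.33 × 10⁻⁸ N
Planck force: F_P = c⁴/G = 1.21 × 10⁴⁴ N
0.0832 × 8.33 × 10⁻⁸ / 1.21 × 10⁴⁴ = 5.71 × 10⁻⁵³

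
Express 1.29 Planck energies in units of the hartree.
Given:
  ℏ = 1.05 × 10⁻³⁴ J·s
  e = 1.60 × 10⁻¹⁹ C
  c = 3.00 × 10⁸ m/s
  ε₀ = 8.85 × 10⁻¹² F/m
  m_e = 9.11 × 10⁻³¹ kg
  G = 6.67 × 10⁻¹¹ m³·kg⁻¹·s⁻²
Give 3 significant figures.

5.76 × 10²⁶

Planck energy: E_P = √(ℏc⁵/G) = 1.96 × 10⁹ J
hartree: E_h = m_e e⁴/(4πε₀ℏ)² = 4.38 × 10⁻¹⁸ J
1.29 × 1.96 × 10⁹ / 4.38 × 10⁻¹⁸ = 5.76 × 10²⁶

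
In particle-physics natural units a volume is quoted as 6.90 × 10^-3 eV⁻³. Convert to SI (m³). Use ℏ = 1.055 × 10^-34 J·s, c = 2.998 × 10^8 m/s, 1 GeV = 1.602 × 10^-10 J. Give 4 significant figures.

Volume is [L]³ = [E]⁻³·(ℏc)³.
1 GeV⁻³ → (ℏc)³ × (1 GeV in J)⁻³ = 7.696 × 10^-48 m³.
Convert the energy scale: 6.90 × 10^-3 eV⁻³ = 6.90 × 10^24 GeV⁻³.
Result: 6.90 × 10^24 × 7.696 × 10^-48 = 5.310 × 10^-23 m³.

5.310 × 10^-23 m³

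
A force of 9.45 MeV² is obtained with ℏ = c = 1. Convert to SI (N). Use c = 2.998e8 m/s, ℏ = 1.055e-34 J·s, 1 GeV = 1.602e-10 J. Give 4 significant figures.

Force is [E]/[L] = [E]²/(ℏc); restore (ℏc)⁻¹.
1 GeV² → 1/(ℏc) × (1 GeV in J)² = 8.114e5 N.
Convert the energy scale: 9.45 MeV² = 9.45e-6 GeV².
Result: 9.45e-6 × 8.114e5 = 7.668 N.

7.668 N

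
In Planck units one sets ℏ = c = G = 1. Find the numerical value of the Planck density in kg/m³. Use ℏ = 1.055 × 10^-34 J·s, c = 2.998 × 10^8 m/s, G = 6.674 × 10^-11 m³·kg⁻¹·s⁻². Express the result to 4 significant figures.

5.154 × 10^96 kg/m³

ρ_P = c⁵/(ℏG²)
  = 2.422 × 10^42 / 4.699 × 10^-55
  = 5.154 × 10^96 kg/m³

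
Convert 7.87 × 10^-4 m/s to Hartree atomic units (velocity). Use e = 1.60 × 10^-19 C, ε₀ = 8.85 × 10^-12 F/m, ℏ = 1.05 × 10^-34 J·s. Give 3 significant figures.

atomic unit of velocity: v_au = e²/(4πε₀ℏ) = 2.19 × 10^6 m/s.
7.87 × 10^-4 / 2.19 × 10^6 = 3.59 × 10^-10

3.59 × 10^-10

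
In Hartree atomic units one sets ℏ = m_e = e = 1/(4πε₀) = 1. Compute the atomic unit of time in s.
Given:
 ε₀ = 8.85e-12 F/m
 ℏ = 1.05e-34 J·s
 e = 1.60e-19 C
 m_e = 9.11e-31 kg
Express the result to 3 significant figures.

τ_au = (4πε₀)²ℏ³/(m_e e⁴)
E_h = 4.38e-18 J
ℏ/E_h = 2.40e-17 s

2.40e-17 s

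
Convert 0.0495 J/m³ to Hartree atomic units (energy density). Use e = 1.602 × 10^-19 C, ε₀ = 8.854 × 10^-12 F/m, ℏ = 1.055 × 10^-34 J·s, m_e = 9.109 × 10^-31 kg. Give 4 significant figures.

atomic unit of energy density: u_au = E_h/a₀³ = m_e⁴e¹⁰/((4πε₀)⁵ℏ⁸) = 2.929 × 10^13 J/m³.
0.0495 / 2.929 × 10^13 = 1.690 × 10^-15

1.690 × 10^-15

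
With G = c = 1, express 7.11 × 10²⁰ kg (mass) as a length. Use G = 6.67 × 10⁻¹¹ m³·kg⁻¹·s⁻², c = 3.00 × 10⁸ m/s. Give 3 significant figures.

In G = c = 1 units mass has dimensions of length; the conversion factor is G/c².
7.11 × 10²⁰ kg × (G/c²) = 5.27 × 10⁻⁷ m

5.27 × 10⁻⁷ m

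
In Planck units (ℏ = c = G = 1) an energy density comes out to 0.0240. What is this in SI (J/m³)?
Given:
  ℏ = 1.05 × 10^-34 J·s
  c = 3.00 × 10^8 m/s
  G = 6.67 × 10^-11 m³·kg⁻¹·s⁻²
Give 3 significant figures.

One Planck energy density: u_P = c⁷/(ℏG²) = 4.68 × 10^113 J/m³.
0.0240 × 4.68 × 10^113 J/m³ = 1.12 × 10^112 J/m³

1.12 × 10^112 J/m³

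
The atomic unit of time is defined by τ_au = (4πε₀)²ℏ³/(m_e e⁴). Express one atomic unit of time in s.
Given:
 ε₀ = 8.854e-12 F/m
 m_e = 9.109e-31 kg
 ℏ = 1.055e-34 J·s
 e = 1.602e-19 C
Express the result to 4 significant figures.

2.423e-17 s

τ_au = (4πε₀)²ℏ³/(m_e e⁴)
E_h = 4.354e-18 J
ℏ/E_h = 2.423e-17 s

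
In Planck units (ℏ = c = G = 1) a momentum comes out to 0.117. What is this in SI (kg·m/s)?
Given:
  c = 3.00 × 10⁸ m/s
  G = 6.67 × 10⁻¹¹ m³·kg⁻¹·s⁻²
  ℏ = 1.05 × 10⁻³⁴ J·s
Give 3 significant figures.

0.763 kg·m/s

One Planck momentum: p_P = √(ℏc³/G) = 6.52 kg·m/s.
0.117 × 6.52 kg·m/s = 0.763 kg·m/s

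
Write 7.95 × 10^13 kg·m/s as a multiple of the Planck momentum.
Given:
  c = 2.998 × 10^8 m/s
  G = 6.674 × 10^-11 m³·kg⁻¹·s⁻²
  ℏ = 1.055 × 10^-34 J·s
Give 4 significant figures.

Planck momentum: p_P = √(ℏc³/G) = 6.527 kg·m/s.
7.95 × 10^13 / 6.527 = 1.218 × 10^13

1.218 × 10^13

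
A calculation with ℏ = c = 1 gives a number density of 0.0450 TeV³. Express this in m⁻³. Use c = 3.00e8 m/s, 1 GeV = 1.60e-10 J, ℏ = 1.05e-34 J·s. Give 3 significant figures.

5.90e54 m⁻³

Number density is [L]⁻³ = [E]³/(ℏc)³.
1 GeV³ → 1/(ℏc)³ × (1 GeV in J)³ = 1.31e47 m⁻³.
Convert the energy scale: 0.0450 TeV³ = 4.50e7 GeV³.
Result: 4.50e7 × 1.31e47 = 5.90e54 m⁻³.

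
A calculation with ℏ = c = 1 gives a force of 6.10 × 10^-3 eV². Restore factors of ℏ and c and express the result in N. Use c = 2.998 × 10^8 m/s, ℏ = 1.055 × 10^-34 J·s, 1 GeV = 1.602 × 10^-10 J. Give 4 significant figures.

Force is [E]/[L] = [E]²/(ℏc); restore (ℏc)⁻¹.
1 GeV² → 1/(ℏc) × (1 GeV in J)² = 8.114 × 10^5 N.
Convert the energy scale: 6.10 × 10^-3 eV² = 6.10 × 10^-21 GeV².
Result: 6.10 × 10^-21 × 8.114 × 10^5 = 4.950 × 10^-15 N.

4.950 × 10^-15 N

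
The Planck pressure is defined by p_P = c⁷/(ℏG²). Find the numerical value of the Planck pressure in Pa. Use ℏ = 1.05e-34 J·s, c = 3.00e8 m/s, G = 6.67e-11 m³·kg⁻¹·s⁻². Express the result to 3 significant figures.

p_P = c⁷/(ℏG²)
  = 2.19e59 / 4.67e-55
  = 4.68e113 Pa

4.68e113 Pa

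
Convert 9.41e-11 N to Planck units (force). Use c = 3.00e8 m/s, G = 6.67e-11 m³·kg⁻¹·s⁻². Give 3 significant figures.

7.75e-55

Planck force: F_P = c⁴/G = 1.21e44 N.
9.41e-11 / 1.21e44 = 7.75e-55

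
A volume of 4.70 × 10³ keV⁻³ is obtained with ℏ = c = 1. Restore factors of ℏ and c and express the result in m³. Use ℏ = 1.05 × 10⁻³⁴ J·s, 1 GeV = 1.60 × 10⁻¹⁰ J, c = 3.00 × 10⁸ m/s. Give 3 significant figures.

3.59 × 10⁻²⁶ m³

Volume is [L]³ = [E]⁻³·(ℏc)³.
1 GeV⁻³ → (ℏc)³ × (1 GeV in J)⁻³ = 7.63 × 10⁻⁴⁸ m³.
Convert the energy scale: 4.70 × 10³ keV⁻³ = 4.70 × 10²¹ GeV⁻³.
Result: 4.70 × 10²¹ × 7.63 × 10⁻⁴⁸ = 3.59 × 10⁻²⁶ m³.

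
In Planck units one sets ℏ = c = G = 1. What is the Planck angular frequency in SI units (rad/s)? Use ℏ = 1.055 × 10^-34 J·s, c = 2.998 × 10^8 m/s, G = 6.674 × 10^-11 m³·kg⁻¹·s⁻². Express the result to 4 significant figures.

1.855 × 10^43 rad/s

ω_P = √(c⁵/(ℏG))
  = √(3.440 × 10^86)
  = 1.855 × 10^43 rad/s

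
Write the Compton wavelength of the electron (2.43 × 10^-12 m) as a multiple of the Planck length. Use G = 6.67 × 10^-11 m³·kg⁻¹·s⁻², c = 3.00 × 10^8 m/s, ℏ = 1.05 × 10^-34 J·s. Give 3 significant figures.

1.51 × 10^23

Planck length: ℓ_P = √(ℏG/c³) = 1.61 × 10^-35 m.
2.43 × 10^-12 / 1.61 × 10^-35 = 1.51 × 10^23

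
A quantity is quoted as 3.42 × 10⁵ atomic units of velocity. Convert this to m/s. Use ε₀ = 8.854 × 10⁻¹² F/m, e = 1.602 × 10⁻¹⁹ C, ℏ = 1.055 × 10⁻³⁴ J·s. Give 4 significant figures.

7.477 × 10¹¹ m/s

One atomic unit of velocity: v_au = e²/(4πε₀ℏ) = 2.186 × 10⁶ m/s.
3.42 × 10⁵ × 2.186 × 10⁶ m/s = 7.477 × 10¹¹ m/s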